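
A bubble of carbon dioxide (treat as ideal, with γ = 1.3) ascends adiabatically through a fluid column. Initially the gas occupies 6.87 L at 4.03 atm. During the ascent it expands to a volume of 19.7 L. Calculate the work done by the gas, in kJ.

W ≈ 2.53 kJ

P₂ = P₁(V₁/V₂)^γ = 4.03×(6.87/19.7)^(1.3) = 1.025 atm.
For a reversible adiabat, W_by_gas = (P₁V₁ − P₂V₂)/(γ−1).
W_by = (408300×0.00687 − 103800×0.0197) / (0.3) = 2534 J.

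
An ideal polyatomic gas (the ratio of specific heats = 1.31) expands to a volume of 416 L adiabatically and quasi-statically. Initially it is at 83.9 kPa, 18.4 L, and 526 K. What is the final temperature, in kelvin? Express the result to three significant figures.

For a reversible adiabat TV^(γ−1) is constant, so T₂ = T₁ (V₁/V₂)^(γ−1).
T₂ = 526 × (18.4/416)^(0.31) = 200.1 K.

T₂ ≈ 200 K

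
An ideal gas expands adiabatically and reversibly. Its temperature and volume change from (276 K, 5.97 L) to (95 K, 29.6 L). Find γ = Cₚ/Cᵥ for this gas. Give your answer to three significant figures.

γ ≈ 1.67

TV^(γ−1) = const ⇒ γ − 1 = ln(T₂/T₁) / ln(V₁/V₂).
γ = 1 + ln(95/276) / ln(5.97/29.6) = 1.666.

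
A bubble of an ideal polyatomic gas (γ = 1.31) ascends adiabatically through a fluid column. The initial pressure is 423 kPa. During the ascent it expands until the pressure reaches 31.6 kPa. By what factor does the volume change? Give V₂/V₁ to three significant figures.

V₂/V₁ ≈ 7.25

From PV^γ = const, V₂/V₁ = (P₁/P₂)^(1/γ).
V₂/V₁ = (423/31.6)^(0.763) = 7.245.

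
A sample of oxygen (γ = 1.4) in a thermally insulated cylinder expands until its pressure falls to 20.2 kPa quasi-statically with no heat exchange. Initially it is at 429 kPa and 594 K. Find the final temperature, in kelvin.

T₂ ≈ 248 K

Along an adiabat T P^((1−γ)/γ) is constant, so T₂ = T₁ (P₂/P₁)^((γ−1)/γ).
T₂ = 594 × (20.2/429)^(0.286) = 248.1 K.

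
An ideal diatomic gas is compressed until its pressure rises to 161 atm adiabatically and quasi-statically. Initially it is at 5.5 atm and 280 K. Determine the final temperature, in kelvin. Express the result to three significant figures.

T₂ ≈ 735 K

Adiabatic: T₂/T₁ = (P₂/P₁)^((γ−1)/γ).
For a diatomic ideal gas γ = 7/5, so (γ−1)/γ = 2/7.
T₂ = 280 × (161/5.5)^(2/7) = 734.8 K.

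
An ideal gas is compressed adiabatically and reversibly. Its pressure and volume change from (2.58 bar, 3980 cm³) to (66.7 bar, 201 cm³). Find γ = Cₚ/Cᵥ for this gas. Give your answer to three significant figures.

γ ≈ 1.09

PV^γ = const ⇒ γ = ln(P₂/P₁) / ln(V₁/V₂).
γ = ln(66.7/2.58) / ln(3980/201) = 1.089.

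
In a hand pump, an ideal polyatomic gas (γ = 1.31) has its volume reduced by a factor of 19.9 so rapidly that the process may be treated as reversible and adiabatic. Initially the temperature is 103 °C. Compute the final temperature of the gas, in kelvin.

For a reversible adiabat TV^(γ−1) is constant, so T₂ = T₁ (V₁/V₂)^(γ−1).
T₁ = 103 °C = 376.1 K.
T₂ = 376.1 × 19.9^(0.31) = 950.6 K.

T₂ ≈ 951 K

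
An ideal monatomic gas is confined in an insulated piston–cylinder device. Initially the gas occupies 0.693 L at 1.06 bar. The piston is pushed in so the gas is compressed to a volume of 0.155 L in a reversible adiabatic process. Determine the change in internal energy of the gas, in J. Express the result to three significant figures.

ΔU ≈ 189 J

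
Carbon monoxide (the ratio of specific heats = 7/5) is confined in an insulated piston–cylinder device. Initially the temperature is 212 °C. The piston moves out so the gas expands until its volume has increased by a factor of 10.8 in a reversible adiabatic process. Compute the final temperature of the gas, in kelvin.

T₂ ≈ 187 K

For a reversible adiabat TV^(γ−1) is constant, so T₂ = T₁ (V₁/V₂)^(γ−1).
T₁ = 212 °C = 485.1 K.
T₂ = 485.1 × (1/10.8)^(2/5) = 187.3 K.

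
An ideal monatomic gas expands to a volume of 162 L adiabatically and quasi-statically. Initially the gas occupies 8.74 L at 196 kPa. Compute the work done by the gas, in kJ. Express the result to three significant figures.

W ≈ 2.20 kJ

γ = 5/3 for a monatomic ideal gas.
P₂ = P₁(V₁/V₂)^γ = 196×(8.74/162)^(5/3) = 1.51 kPa.
For a reversible adiabat, W_by_gas = (P₁V₁ − P₂V₂)/(γ−1).
W_by = (196000×0.00874 − 1510×0.162) / (2/3) = 2203 J.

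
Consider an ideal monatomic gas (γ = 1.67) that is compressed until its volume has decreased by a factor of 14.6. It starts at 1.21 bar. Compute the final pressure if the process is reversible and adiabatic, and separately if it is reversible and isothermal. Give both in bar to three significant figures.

Isothermal: P₂ = P₁(V₁/V₂) = 1.21×14.6 = 17.67 bar.
Adiabatic: P₂ = P₁(V₁/V₂)^γ = 1.21×14.6^(1.67) = 106.5 bar.

adiabatic: 106 bar; isothermal: 17.7 bar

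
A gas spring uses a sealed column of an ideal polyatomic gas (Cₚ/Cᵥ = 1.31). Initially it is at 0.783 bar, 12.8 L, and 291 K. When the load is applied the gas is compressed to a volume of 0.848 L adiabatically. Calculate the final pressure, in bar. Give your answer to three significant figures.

Adiabatic: P₁V₁^γ = P₂V₂^γ ⇒ P₂ = P₁ (V₁/V₂)^γ.
P₂ = 0.783 × (12.8/0.848)^(1.31) = 27.42 bar.

P₂ ≈ 27.4 bar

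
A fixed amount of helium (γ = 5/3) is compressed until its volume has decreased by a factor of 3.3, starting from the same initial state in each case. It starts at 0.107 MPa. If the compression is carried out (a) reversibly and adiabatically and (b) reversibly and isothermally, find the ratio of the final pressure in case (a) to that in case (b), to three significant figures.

P_adiabatic / P_isothermal ≈ 2.22

Isothermal: P_b = P₁(V₁/V₂) = 0.107×3.3.
Adiabatic: P_a = P₁(V₁/V₂)^γ = 0.107×3.3^(5/3).
P_a/P_b = (V₁/V₂)^(γ−1) = 3.3^(2/3) = 2.217.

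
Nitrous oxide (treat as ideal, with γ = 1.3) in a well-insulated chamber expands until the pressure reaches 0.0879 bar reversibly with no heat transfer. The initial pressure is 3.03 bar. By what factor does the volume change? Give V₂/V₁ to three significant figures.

From PV^γ = const, V₂/V₁ = (P₁/P₂)^(1/γ).
V₂/V₁ = (3.03/0.0879)^(0.769) = 15.23.

V₂/V₁ ≈ 15.2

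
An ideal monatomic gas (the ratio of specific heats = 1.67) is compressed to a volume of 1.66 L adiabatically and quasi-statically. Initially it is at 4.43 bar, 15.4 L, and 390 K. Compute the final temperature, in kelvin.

Adiabatic: T₁V₁^(γ−1) = T₂V₂^(γ−1) ⇒ T₂ = T₁ (V₁/V₂)^(γ−1).
T₂ = 390 × (15.4/1.66)^(0.67) = 1735 K.

T₂ ≈ 1730 K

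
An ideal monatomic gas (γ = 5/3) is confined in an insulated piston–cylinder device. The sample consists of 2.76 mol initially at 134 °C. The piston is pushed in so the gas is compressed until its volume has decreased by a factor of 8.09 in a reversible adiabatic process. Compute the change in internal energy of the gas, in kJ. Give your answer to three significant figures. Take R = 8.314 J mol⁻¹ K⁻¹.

ΔU ≈ 42.5 kJ

Adiabatic: T₁V₁^(γ−1) = T₂V₂^(γ−1) ⇒ T₂ = T₁ (V₁/V₂)^(γ−1).
T₁ = 134 °C = 407.1 K.
T₂ = 407.1 × 8.09^(2/3) = 1641 K.
Q = 0, so ΔU = W_on_gas = nCᵥΔT with Cᵥ = R/(γ−1) = 12.47 J/(mol·K).
ΔU = 2.76 × 12.47 × (1641 − 407.1) = 42460 J.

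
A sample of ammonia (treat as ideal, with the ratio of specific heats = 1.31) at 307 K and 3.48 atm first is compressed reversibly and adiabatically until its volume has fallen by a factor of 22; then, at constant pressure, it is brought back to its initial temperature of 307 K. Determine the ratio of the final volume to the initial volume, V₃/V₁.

Adiabatic step: V₂/V₁ = 0.04545; T₂ = T₁·22^(0.31) = 800.4 K.
Isobaric step: V₃/V₂ = T₃/T₂ = 307/800.4.
V₃/V₁ = (V₂/V₁)(V₃/V₂) = 0.04545 × (307/800.4) = 0.01744.

V₃/V₁ ≈ 0.0174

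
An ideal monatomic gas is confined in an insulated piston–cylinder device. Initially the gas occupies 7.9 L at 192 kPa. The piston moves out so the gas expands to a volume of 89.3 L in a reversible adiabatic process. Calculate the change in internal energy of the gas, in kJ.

ΔU ≈ -1.82 kJ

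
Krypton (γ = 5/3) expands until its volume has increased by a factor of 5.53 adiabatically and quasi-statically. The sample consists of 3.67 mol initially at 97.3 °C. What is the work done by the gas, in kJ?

W ≈ 11.5 kJ

Adiabatic: T₁V₁^(γ−1) = T₂V₂^(γ−1) ⇒ T₂ = T₁ (V₁/V₂)^(γ−1).
T₁ = 97.3 °C = 370.4 K.
T₂ = 370.4 × (1/5.53)^(2/3) = 118.5 K.
Q = 0, so ΔU = W_on_gas = nCᵥΔT with Cᵥ = R/(γ−1) = 12.47 J/(mol·K).
ΔU = 3.67 × 12.47 × (118.5 − 370.4) = -11530 J.
Work done by the gas = −ΔU = 11530 J.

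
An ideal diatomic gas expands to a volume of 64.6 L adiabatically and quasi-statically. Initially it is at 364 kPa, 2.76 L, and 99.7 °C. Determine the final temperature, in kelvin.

T₂ ≈ 106 K

Adiabatic: T₁V₁^(γ−1) = T₂V₂^(γ−1) ⇒ T₂ = T₁ (V₁/V₂)^(γ−1).
γ = 7/5 for a diatomic ideal gas.
T₁ = 99.7 °C = 372.8 K.
T₂ = 372.8 × (2.76/64.6)^(2/5) = 105.6 K.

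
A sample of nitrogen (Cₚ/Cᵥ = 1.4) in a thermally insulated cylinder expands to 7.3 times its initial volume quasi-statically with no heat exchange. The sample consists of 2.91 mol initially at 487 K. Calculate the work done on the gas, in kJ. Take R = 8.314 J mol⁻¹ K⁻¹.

W ≈ -16.2 kJ

For a reversible adiabat TV^(γ−1) is constant, so T₂ = T₁ (V₁/V₂)^(γ−1).
T₂ = 487 × (1/7.3)^(0.4) = 219.9 K.
Q = 0, so ΔU = W_on_gas = nCᵥΔT with Cᵥ = R/(γ−1) = 20.79 J/(mol·K).
ΔU = 2.91 × 20.79 × (219.9 − 487) = -16160 J.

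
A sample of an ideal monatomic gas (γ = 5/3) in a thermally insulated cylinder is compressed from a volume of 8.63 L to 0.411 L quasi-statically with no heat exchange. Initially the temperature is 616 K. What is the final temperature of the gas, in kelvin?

For a reversible adiabat TV^(γ−1) is constant, so T₂ = T₁ (V₁/V₂)^(γ−1).
T₂ = 616 × (8.63/0.411)^(2/3) = 4688 K.

T₂ ≈ 4690 K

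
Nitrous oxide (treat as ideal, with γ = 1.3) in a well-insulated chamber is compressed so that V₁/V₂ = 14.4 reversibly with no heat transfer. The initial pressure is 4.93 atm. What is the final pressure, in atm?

P₂ ≈ 158 atm

Adiabatic: P₁V₁^γ = P₂V₂^γ ⇒ P₂ = P₁ (V₁/V₂)^γ.
P₂ = 4.93 × 14.4^(1.3) = 158 atm.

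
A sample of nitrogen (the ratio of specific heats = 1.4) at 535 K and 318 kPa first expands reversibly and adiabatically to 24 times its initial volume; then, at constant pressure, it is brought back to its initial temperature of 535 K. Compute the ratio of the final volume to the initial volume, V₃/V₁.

V₃/V₁ ≈ 85.6

Adiabatic step: V₂/V₁ = 24; T₂ = T₁·(1/24)^(0.4) = 150.1 K.
Isobaric step: V₃/V₂ = T₃/T₂ = 535/150.1.
V₃/V₁ = (V₂/V₁)(V₃/V₂) = 24 × (535/150.1) = 85.56.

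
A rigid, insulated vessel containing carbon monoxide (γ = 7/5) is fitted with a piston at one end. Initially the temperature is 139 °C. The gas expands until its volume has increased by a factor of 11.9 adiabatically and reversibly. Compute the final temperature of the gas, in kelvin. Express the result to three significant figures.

T₂ ≈ 153 K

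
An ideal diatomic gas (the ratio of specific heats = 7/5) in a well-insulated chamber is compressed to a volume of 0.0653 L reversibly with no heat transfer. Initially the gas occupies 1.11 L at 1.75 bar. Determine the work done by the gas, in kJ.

P₂ = P₁(V₁/V₂)^γ = 1.75×(1.11/0.0653)^(7/5) = 92.39 bar.
For a reversible adiabat, W_by_gas = (P₁V₁ − P₂V₂)/(γ−1).
W_by = (175000×0.00111 − 9.239×10^6×6.53×10^-5) / (2/5) = -1023 J.

W ≈ -1.02 kJ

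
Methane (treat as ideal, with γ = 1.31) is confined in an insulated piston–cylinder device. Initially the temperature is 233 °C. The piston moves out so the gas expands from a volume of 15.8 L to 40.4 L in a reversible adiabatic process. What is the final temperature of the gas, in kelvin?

Adiabatic: T₁V₁^(γ−1) = T₂V₂^(γ−1) ⇒ T₂ = T₁ (V₁/V₂)^(γ−1).
T₁ = 233 °C = 506.1 K.
T₂ = 506.1 × (15.8/40.4)^(0.31) = 378.3 K.

T₂ ≈ 378 K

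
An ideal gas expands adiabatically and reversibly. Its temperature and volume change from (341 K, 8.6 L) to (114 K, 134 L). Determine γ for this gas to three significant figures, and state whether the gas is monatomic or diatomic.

TV^(γ−1) = const ⇒ γ − 1 = ln(T₂/T₁) / ln(V₁/V₂).
γ = 1 + ln(114/341) / ln(8.6/134) = 1.399.
γ ≈ 1.40 is close to 7/5, so the gas is diatomic.

γ ≈ 1.40; diatomic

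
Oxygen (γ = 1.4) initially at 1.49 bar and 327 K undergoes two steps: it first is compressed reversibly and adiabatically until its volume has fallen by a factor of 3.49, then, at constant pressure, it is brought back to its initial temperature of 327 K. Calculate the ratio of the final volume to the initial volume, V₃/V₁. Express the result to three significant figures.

Adiabatic step: V₂/V₁ = 0.2865; T₂ = T₁·3.49^(0.4) = 539.1 K.
Isobaric step: V₃/V₂ = T₃/T₂ = 327/539.1.
V₃/V₁ = (V₂/V₁)(V₃/V₂) = 0.2865 × (327/539.1) = 0.1738.

V₃/V₁ ≈ 0.174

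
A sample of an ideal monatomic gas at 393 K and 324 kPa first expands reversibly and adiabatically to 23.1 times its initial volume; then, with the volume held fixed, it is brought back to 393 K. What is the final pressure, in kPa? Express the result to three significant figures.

P₃ ≈ 14.0 kPa

For a monatomic ideal gas γ = 5/3.
Adiabatic step (PV^γ = const): P₂ = 324×(1/23.1)^(5/3) = 1.729 kPa; T₂ = 393×(1/23.1)^(2/3) = 48.45 K.
Isochoric: P₃ = P₂(T₃/T₂) = 1.729 × (393/48.45) = 14.03 kPa.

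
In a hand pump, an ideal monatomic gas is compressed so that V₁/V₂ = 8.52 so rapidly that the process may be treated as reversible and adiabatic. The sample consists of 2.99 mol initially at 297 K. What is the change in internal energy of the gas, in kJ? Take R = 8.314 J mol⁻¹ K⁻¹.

ΔU ≈ 35.1 kJ

Adiabatic: T₁V₁^(γ−1) = T₂V₂^(γ−1) ⇒ T₂ = T₁ (V₁/V₂)^(γ−1).
γ = 5/3 for a monatomic ideal gas, so γ−1 = 2/3.
T₂ = 297 × 8.52^(2/3) = 1239 K.
Q = 0, so ΔU = W_on_gas = nCᵥΔT with Cᵥ = R/(γ−1) = 12.47 J/(mol·K).
ΔU = 2.99 × 12.47 × (1239 − 297) = 35120 J.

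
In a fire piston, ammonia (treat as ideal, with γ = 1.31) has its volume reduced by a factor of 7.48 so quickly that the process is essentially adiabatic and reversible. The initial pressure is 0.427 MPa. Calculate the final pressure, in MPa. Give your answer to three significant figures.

Since PV^γ is constant along a reversible adiabat, P₂ = P₁ (V₁/V₂)^γ.
P₂ = 0.427 × 7.48^(1.31) = 5.96 MPa.

P₂ ≈ 5.96 MPa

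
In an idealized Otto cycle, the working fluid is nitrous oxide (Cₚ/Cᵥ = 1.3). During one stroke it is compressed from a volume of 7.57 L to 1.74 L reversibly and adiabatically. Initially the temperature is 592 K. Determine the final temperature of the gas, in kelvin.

T₂ ≈ 920 K

Adiabatic: T₁V₁^(γ−1) = T₂V₂^(γ−1) ⇒ T₂ = T₁ (V₁/V₂)^(γ−1).
T₂ = 592 × (7.57/1.74)^(0.3) = 920.2 K.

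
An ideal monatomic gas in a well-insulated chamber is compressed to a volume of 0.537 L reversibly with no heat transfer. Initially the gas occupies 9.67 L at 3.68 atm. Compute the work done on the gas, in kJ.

γ = 5/3 for a monatomic ideal gas.
P₂ = P₁(V₁/V₂)^γ = 3.68×(9.67/0.537)^(5/3) = 455.3 atm.
For a reversible adiabat, W_by_gas = (P₁V₁ − P₂V₂)/(γ−1).
W_by = (372900×0.00967 − 4.613×10^7×0.000537) / (2/3) = -31750 J.
W_on_gas = −W_by = 31750 J.

W ≈ 31.7 kJ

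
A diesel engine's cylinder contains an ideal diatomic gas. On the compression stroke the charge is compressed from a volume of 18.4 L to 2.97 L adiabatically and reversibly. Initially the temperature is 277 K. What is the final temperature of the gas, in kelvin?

T₂ ≈ 575 K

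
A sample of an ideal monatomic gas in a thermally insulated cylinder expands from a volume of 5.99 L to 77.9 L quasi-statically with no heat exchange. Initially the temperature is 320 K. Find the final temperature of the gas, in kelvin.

T₂ ≈ 57.9 K

Adiabatic: T₁V₁^(γ−1) = T₂V₂^(γ−1) ⇒ T₂ = T₁ (V₁/V₂)^(γ−1).
For a monatomic ideal gas γ = 5/3, so γ−1 = 2/3.
T₂ = 320 × (5.99/77.9)^(2/3) = 57.86 K.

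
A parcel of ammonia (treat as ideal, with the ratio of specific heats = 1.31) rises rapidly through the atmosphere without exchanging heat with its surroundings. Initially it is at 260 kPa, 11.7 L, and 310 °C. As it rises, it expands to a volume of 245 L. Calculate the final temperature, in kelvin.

For a reversible adiabat TV^(γ−1) is constant, so T₂ = T₁ (V₁/V₂)^(γ−1).
T₁ = 310 °C = 583.1 K.
T₂ = 583.1 × (11.7/245)^(0.31) = 227.1 K.

T₂ ≈ 227 K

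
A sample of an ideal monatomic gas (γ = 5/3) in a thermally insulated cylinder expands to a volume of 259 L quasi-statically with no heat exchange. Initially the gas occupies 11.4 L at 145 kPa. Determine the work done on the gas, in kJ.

W ≈ -2.17 kJ

P₂ = P₁(V₁/V₂)^γ = 145×(11.4/259)^(5/3) = 0.7956 kPa.
For a reversible adiabat, W_by_gas = (P₁V₁ − P₂V₂)/(γ−1).
W_by = (145000×0.0114 − 795.6×0.259) / (2/3) = 2170 J.
W_on_gas = −W_by = -2170 J.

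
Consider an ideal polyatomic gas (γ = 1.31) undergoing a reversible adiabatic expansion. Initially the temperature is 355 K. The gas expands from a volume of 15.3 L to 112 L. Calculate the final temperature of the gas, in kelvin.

T₂ ≈ 192 K

For a reversible adiabat TV^(γ−1) is constant, so T₂ = T₁ (V₁/V₂)^(γ−1).
T₂ = 355 × (15.3/112)^(0.31) = 191.5 K.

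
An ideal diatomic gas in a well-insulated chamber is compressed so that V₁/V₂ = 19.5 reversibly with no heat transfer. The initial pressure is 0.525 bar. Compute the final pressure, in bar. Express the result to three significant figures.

P₂ ≈ 33.6 bar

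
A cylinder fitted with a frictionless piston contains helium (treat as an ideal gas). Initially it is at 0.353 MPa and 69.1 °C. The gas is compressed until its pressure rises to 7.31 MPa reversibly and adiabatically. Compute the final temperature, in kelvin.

T₂ ≈ 1150 K

Adiabatic: T₂/T₁ = (P₂/P₁)^((γ−1)/γ).
For a monatomic ideal gas γ = 5/3, so (γ−1)/γ = 2/5.
T₁ = 69.1 °C = 342.2 K.
T₂ = 342.2 × (7.31/0.353)^(2/5) = 1150 K.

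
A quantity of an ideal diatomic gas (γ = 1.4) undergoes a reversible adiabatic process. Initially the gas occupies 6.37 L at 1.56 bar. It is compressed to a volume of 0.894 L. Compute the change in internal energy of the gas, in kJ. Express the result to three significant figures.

ΔU ≈ 2.96 kJ

P₂ = P₁(V₁/V₂)^γ = 1.56×(6.37/0.894)^(1.4) = 24.38 bar.
For a reversible adiabat, W_by_gas = (P₁V₁ − P₂V₂)/(γ−1).
W_by = (156000×0.00637 − 2.438×10^6×0.000894) / (0.4) = -2965 J.
Q = 0 ⇒ ΔU = −W_by = 2965 J.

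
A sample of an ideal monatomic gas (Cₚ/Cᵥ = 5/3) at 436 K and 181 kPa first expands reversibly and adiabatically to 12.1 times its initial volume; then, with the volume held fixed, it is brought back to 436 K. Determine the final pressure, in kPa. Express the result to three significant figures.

Adiabatic step (PV^γ = const): P₂ = 181×(1/12.1)^(5/3) = 2.838 kPa; T₂ = 436×(1/12.1)^(2/3) = 82.72 K.
Isochoric: P₃ = P₂(T₃/T₂) = 2.838 × (436/82.72) = 14.96 kPa.

P₃ ≈ 15.0 kPa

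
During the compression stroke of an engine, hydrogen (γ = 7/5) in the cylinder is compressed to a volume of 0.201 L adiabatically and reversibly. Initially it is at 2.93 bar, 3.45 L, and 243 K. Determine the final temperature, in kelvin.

T₂ ≈ 758 K

For a reversible adiabat TV^(γ−1) is constant, so T₂ = T₁ (V₁/V₂)^(γ−1).
T₂ = 243 × (3.45/0.201)^(2/5) = 757.6 K.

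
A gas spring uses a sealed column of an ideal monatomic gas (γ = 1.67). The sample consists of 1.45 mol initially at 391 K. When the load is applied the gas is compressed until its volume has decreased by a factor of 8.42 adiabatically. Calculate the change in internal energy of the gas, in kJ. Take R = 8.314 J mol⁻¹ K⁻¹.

For a reversible adiabat TV^(γ−1) is constant, so T₂ = T₁ (V₁/V₂)^(γ−1).
T₂ = 391 × 8.42^(0.67) = 1630 K.
Q = 0, so ΔU = W_on_gas = nCᵥΔT with Cᵥ = R/(γ−1) = 12.41 J/(mol·K).
ΔU = 1.45 × 12.41 × (1630 − 391) = 22290 J.

ΔU ≈ 22.3 kJ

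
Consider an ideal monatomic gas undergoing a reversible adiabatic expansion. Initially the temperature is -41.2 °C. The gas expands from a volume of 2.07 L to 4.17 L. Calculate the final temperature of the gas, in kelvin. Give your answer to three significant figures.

For a reversible adiabat TV^(γ−1) is constant, so T₂ = T₁ (V₁/V₂)^(γ−1).
For a monatomic ideal gas γ = 5/3, so γ−1 = 2/3.
T₁ = -41.2 °C = 231.9 K.
T₂ = 231.9 × (2.07/4.17)^(2/3) = 145.4 K.

T₂ ≈ 145 K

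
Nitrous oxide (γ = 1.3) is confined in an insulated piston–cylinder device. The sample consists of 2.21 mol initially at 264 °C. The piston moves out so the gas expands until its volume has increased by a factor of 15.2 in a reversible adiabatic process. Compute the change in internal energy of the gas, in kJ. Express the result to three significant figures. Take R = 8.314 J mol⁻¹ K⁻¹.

ΔU ≈ -18.4 kJ

For a reversible adiabat TV^(γ−1) is constant, so T₂ = T₁ (V₁/V₂)^(γ−1).
T₁ = 264 °C = 537.1 K.
T₂ = 537.1 × (1/15.2)^(0.3) = 237.4 K.
Q = 0, so ΔU = W_on_gas = nCᵥΔT with Cᵥ = R/(γ−1) = 27.71 J/(mol·K).
ΔU = 2.21 × 27.71 × (237.4 − 537.1) = -18360 J.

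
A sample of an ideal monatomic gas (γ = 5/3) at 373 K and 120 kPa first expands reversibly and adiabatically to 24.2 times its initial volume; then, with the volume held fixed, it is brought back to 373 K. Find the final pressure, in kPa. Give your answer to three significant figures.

P₃ ≈ 4.96 kPa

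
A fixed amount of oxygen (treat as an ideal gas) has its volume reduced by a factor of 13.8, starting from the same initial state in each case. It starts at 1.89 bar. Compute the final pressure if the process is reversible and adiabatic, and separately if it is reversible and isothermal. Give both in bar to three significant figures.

adiabatic: 74.5 bar; isothermal: 26.1 bar

For a diatomic ideal gas γ = 7/5.
Isothermal: P₂ = P₁(V₁/V₂) = 1.89×13.8 = 26.08 bar.
Adiabatic: P₂ = P₁(V₁/V₂)^γ = 1.89×13.8^(7/5) = 74.52 bar.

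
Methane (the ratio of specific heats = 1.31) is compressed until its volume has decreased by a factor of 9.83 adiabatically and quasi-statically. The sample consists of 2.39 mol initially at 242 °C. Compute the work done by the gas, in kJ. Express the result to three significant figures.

For a reversible adiabat TV^(γ−1) is constant, so T₂ = T₁ (V₁/V₂)^(γ−1).
T₁ = 242 °C = 515.1 K.
T₂ = 515.1 × 9.83^(0.31) = 1046 K.
Q = 0, so ΔU = W_on_gas = nCᵥΔT with Cᵥ = R/(γ−1) = 26.82 J/(mol·K).
ΔU = 2.39 × 26.82 × (1046 − 515.1) = 34040 J.
Work done by the gas = −ΔU = -34040 J.

W ≈ -34.0 kJ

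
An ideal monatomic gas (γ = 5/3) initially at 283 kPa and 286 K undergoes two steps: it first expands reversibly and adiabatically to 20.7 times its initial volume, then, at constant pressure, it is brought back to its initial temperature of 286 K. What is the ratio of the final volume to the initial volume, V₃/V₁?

V₃/V₁ ≈ 156

Adiabatic step: V₂/V₁ = 20.7; T₂ = T₁·(1/20.7)^(2/3) = 37.94 K.
Isobaric step: V₃/V₂ = T₃/T₂ = 286/37.94.
V₃/V₁ = (V₂/V₁)(V₃/V₂) = 20.7 × (286/37.94) = 156.1.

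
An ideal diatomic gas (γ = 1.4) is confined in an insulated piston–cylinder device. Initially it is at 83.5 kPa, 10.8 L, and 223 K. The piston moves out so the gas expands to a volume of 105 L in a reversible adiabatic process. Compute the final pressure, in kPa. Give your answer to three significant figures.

P₂ ≈ 3.46 kPa

Since PV^γ is constant along a reversible adiabat, P₂ = P₁ (V₁/V₂)^γ.
P₂ = 83.5 × (10.8/105)^(1.4) = 3.458 kPa.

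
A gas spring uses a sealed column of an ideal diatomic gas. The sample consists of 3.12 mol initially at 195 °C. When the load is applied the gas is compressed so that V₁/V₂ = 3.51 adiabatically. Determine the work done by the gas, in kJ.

Adiabatic: T₁V₁^(γ−1) = T₂V₂^(γ−1) ⇒ T₂ = T₁ (V₁/V₂)^(γ−1).
γ = 7/5 for a diatomic ideal gas, so γ−1 = 2/5.
T₁ = 195 °C = 468.1 K.
T₂ = 468.1 × 3.51^(2/5) = 773.6 K.
Q = 0, so ΔU = W_on_gas = nCᵥΔT with Cᵥ = R/(γ−1) = 20.79 J/(mol·K).
ΔU = 3.12 × 20.79 × (773.6 − 468.1) = 19810 J.
Work done by the gas = −ΔU = -19810 J.

W ≈ -19.8 kJ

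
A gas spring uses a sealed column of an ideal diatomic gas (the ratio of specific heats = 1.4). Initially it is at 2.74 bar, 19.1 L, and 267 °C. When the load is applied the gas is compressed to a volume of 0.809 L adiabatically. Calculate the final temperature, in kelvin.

T₂ ≈ 1910 K

Adiabatic: T₁V₁^(γ−1) = T₂V₂^(γ−1) ⇒ T₂ = T₁ (V₁/V₂)^(γ−1).
T₁ = 267 °C = 540.1 K.
T₂ = 540.1 × (19.1/0.809)^(0.4) = 1913 K.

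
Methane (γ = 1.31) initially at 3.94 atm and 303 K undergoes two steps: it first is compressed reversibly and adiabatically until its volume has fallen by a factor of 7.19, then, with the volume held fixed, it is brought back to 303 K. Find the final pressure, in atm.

P₃ ≈ 28.3 atm

Adiabatic step (PV^γ = const): P₂ = 3.94×7.19^(1.31) = 52.22 atm; T₂ = 303×7.19^(0.31) = 558.5 K.
Isochoric: P₃ = P₂(T₃/T₂) = 52.22 × (303/558.5) = 28.33 atm.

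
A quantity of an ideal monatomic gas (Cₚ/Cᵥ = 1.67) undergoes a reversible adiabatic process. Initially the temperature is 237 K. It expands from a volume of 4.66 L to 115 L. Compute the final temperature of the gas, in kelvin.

For a reversible adiabat TV^(γ−1) is constant, so T₂ = T₁ (V₁/V₂)^(γ−1).
T₂ = 237 × (4.66/115)^(0.67) = 27.66 K.

T₂ ≈ 27.7 K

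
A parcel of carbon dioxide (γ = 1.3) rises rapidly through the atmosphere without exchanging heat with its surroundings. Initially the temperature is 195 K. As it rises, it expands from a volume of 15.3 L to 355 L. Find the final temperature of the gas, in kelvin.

T₂ ≈ 75.9 K

Adiabatic: T₁V₁^(γ−1) = T₂V₂^(γ−1) ⇒ T₂ = T₁ (V₁/V₂)^(γ−1).
T₂ = 195 × (15.3/355)^(0.3) = 75.92 K.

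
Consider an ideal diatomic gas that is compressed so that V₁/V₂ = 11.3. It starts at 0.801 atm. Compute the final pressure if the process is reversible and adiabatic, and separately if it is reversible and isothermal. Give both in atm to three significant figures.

adiabatic: 23.9 atm; isothermal: 9.05 atm

For a diatomic ideal gas γ = 7/5.
Isothermal: P₂ = P₁(V₁/V₂) = 0.801×11.3 = 9.051 atm.
Adiabatic: P₂ = P₁(V₁/V₂)^γ = 0.801×11.3^(7/5) = 23.87 atm.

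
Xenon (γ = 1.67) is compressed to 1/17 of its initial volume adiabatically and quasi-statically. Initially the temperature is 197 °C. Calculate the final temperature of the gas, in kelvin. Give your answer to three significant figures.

T₂ ≈ 3140 K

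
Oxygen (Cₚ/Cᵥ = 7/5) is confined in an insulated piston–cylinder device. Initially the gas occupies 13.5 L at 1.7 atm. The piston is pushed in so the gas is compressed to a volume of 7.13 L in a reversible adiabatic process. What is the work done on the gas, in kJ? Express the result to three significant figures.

W ≈ 1.69 kJ

P₂ = P₁(V₁/V₂)^γ = 1.7×(13.5/7.13)^(7/5) = 4.155 atm.
For a reversible adiabat, W_by_gas = (P₁V₁ − P₂V₂)/(γ−1).
W_by = (172300×0.0135 − 421000×0.00713) / (2/5) = -1691 J.
W_on_gas = −W_by = 1691 J.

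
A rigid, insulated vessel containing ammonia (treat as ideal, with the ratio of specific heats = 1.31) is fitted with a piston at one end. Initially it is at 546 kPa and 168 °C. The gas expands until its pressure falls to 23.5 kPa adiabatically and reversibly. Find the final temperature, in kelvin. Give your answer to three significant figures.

T₂ ≈ 210 K

Adiabatic: T₂/T₁ = (P₂/P₁)^((γ−1)/γ).
T₁ = 168 °C = 441.1 K.
T₂ = 441.1 × (23.5/546)^(0.237) = 209.6 K.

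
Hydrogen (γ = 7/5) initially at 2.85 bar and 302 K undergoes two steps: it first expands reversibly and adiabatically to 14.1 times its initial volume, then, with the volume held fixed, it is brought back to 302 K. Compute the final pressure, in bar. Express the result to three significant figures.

P₃ ≈ 0.202 bar

Adiabatic step (PV^γ = const): P₂ = 2.85×(1/14.1)^(7/5) = 0.07014 bar; T₂ = 302×(1/14.1)^(2/5) = 104.8 K.
Isochoric: P₃ = P₂(T₃/T₂) = 0.07014 × (302/104.8) = 0.2021 bar.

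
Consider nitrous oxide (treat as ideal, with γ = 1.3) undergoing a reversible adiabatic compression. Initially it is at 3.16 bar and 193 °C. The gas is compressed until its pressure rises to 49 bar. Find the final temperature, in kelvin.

T₂ ≈ 878 K

Along an adiabat T P^((1−γ)/γ) is constant, so T₂ = T₁ (P₂/P₁)^((γ−1)/γ).
T₁ = 193 °C = 466.1 K.
T₂ = 466.1 × (49/3.16)^(0.231) = 877.5 K.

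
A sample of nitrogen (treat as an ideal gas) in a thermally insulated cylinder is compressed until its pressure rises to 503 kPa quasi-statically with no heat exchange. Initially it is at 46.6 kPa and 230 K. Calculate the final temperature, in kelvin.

T₂ ≈ 454 K

Adiabatic: T₂/T₁ = (P₂/P₁)^((γ−1)/γ).
For a diatomic ideal gas γ = 7/5, so (γ−1)/γ = 2/7.
T₂ = 230 × (503/46.6)^(2/7) = 453.9 K.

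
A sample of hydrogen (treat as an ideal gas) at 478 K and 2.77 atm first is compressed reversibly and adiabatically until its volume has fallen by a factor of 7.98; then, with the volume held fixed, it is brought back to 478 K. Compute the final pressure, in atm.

P₃ ≈ 22.1 atm

For a diatomic ideal gas γ = 7/5.
Adiabatic step (PV^γ = const): P₂ = 2.77×7.98^(7/5) = 50.73 atm; T₂ = 478×7.98^(2/5) = 1097 K.
Isochoric: P₃ = P₂(T₃/T₂) = 50.73 × (478/1097) = 22.1 atm.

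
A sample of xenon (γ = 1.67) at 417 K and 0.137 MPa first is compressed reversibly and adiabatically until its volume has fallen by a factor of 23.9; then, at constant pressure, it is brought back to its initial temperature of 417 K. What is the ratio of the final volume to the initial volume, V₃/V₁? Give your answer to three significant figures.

Adiabatic step: V₂/V₁ = 0.04184; T₂ = T₁·23.9^(0.67) = 3497 K.
Isobaric step: V₃/V₂ = T₃/T₂ = 417/3497.
V₃/V₁ = (V₂/V₁)(V₃/V₂) = 0.04184 × (417/3497) = 0.00499.

V₃/V₁ ≈ 0.00499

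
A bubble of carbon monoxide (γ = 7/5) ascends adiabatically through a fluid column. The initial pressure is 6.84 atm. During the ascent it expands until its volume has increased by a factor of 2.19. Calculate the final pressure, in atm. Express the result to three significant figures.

Since PV^γ is constant along a reversible adiabat, P₂ = P₁ (V₁/V₂)^γ.
P₂ = 6.84 × (1/2.19)^(7/5) = 2.283 atm.

P₂ ≈ 2.28 atm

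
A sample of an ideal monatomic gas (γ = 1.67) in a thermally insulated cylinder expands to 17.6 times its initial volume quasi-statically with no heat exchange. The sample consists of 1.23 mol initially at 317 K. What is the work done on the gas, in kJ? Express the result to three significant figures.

For a reversible adiabat TV^(γ−1) is constant, so T₂ = T₁ (V₁/V₂)^(γ−1).
T₂ = 317 × (1/17.6)^(0.67) = 46.41 K.
Q = 0, so ΔU = W_on_gas = nCᵥΔT with Cᵥ = R/(γ−1) = 12.41 J/(mol·K).
ΔU = 1.23 × 12.41 × (46.41 − 317) = -4130 J.

W ≈ -4.13 kJ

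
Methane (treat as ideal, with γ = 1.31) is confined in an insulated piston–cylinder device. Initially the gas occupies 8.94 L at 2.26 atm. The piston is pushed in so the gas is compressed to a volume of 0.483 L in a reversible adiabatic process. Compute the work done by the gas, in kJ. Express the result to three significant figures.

P₂ = P₁(V₁/V₂)^γ = 2.26×(8.94/0.483)^(1.31) = 103.4 atm.
For a reversible adiabat, W_by_gas = (P₁V₁ − P₂V₂)/(γ−1).
W_by = (229000×0.00894 − 1.047×10^7×0.000483) / (0.31) = -9715 J.

W ≈ -9.72 kJ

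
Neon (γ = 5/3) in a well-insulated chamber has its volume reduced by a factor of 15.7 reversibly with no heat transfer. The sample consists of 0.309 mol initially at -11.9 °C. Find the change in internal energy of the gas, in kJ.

ΔU ≈ 5.31 kJ

Adiabatic: T₁V₁^(γ−1) = T₂V₂^(γ−1) ⇒ T₂ = T₁ (V₁/V₂)^(γ−1).
T₁ = -11.9 °C = 261.2 K.
T₂ = 261.2 × 15.7^(2/3) = 1638 K.
Q = 0, so ΔU = W_on_gas = nCᵥΔT with Cᵥ = R/(γ−1) = 12.47 J/(mol·K).
ΔU = 0.309 × 12.47 × (1638 − 261.2) = 5305 J.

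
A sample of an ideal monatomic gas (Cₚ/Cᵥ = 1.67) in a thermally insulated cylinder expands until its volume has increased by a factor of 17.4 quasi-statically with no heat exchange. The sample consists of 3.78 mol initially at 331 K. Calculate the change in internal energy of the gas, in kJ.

ΔU ≈ -13.2 kJ

For a reversible adiabat TV^(γ−1) is constant, so T₂ = T₁ (V₁/V₂)^(γ−1).
T₂ = 331 × (1/17.4)^(0.67) = 48.83 K.
Q = 0, so ΔU = W_on_gas = nCᵥΔT with Cᵥ = R/(γ−1) = 12.41 J/(mol·K).
ΔU = 3.78 × 12.41 × (48.83 − 331) = -13240 J.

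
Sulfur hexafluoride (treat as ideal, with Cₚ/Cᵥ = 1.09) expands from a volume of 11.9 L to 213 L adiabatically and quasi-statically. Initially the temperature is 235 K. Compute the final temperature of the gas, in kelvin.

Adiabatic: T₁V₁^(γ−1) = T₂V₂^(γ−1) ⇒ T₂ = T₁ (V₁/V₂)^(γ−1).
T₂ = 235 × (11.9/213)^(0.09) = 181.3 K.

T₂ ≈ 181 K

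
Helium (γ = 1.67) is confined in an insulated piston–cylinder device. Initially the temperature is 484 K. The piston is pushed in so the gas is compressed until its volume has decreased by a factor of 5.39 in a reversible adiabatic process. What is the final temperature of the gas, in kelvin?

For a reversible adiabat TV^(γ−1) is constant, so T₂ = T₁ (V₁/V₂)^(γ−1).
T₂ = 484 × 5.39^(0.67) = 1496 K.

T₂ ≈ 1500 K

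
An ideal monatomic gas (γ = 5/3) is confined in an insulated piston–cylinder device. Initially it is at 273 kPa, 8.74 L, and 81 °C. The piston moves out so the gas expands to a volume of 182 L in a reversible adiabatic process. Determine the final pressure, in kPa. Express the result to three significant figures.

Since PV^γ is constant along a reversible adiabat, P₂ = P₁ (V₁/V₂)^γ.
P₂ = 273 × (8.74/182)^(5/3) = 1.732 kPa.

P₂ ≈ 1.73 kPa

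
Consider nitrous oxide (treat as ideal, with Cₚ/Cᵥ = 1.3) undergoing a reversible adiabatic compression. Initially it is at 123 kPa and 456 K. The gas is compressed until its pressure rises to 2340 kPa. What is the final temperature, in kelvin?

T₂ ≈ 900 K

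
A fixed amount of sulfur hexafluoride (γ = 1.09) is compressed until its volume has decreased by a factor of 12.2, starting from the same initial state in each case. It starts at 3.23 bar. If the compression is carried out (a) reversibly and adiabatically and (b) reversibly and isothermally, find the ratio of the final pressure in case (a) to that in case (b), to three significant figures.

P_adiabatic / P_isothermal ≈ 1.25

Isothermal: P_b = P₁(V₁/V₂) = 3.23×12.2.
Adiabatic: P_a = P₁(V₁/V₂)^γ = 3.23×12.2^(1.09).
P_a/P_b = (V₁/V₂)^(γ−1) = 12.2^(0.09) = 1.252.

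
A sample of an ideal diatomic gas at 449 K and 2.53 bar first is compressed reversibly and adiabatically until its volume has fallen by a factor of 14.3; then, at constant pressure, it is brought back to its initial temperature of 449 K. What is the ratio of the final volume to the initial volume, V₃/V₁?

For a diatomic ideal gas γ = 7/5.
Adiabatic step: V₂/V₁ = 0.06993; T₂ = T₁·14.3^(2/5) = 1301 K.
Isobaric step: V₃/V₂ = T₃/T₂ = 449/1301.
V₃/V₁ = (V₂/V₁)(V₃/V₂) = 0.06993 × (449/1301) = 0.02413.

V₃/V₁ ≈ 0.0241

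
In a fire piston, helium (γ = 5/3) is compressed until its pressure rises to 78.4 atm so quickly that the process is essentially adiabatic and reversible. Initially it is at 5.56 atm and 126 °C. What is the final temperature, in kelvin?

Adiabatic: T₂/T₁ = (P₂/P₁)^((γ−1)/γ).
T₁ = 126 °C = 399.1 K.
T₂ = 399.1 × (78.4/5.56)^(2/5) = 1150 K.

T₂ ≈ 1150 K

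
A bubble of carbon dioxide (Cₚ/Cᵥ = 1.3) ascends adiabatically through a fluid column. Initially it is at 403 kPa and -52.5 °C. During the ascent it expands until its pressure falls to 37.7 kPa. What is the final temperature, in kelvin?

Adiabatic: T₂/T₁ = (P₂/P₁)^((γ−1)/γ).
T₁ = -52.5 °C = 220.6 K.
T₂ = 220.6 × (37.7/403)^(0.231) = 127.7 K.

T₂ ≈ 128 K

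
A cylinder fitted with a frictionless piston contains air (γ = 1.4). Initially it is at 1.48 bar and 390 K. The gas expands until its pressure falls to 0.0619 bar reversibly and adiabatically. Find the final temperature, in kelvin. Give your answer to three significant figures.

T₂ ≈ 157 K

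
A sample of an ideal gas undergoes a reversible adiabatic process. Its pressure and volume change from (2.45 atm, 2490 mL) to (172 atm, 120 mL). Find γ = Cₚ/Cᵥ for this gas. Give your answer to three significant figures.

γ ≈ 1.40

PV^γ = const ⇒ γ = ln(P₂/P₁) / ln(V₁/V₂).
γ = ln(172/2.45) / ln(2490/120) = 1.402.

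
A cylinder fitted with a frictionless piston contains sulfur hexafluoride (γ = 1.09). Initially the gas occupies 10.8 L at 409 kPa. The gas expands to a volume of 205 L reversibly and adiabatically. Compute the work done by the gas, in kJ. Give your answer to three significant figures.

P₂ = P₁(V₁/V₂)^γ = 409×(10.8/205)^(1.09) = 16.53 kPa.
For a reversible adiabat, W_by_gas = (P₁V₁ − P₂V₂)/(γ−1).
W_by = (409000×0.0108 − 16530×0.205) / (0.09) = 11420 J.

W ≈ 11.4 kJ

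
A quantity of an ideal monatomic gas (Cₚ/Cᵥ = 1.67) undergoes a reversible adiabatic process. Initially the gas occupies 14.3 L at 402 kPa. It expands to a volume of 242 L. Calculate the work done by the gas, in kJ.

W ≈ 7.29 kJ

P₂ = P₁(V₁/V₂)^γ = 402×(14.3/242)^(1.67) = 3.57 kPa.
For a reversible adiabat, W_by_gas = (P₁V₁ − P₂V₂)/(γ−1).
W_by = (402000×0.0143 − 3570×0.242) / (0.67) = 7291 J.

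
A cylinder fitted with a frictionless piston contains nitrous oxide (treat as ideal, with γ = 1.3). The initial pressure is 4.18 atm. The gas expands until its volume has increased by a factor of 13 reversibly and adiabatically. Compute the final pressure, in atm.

Since PV^γ is constant along a reversible adiabat, P₂ = P₁ (V₁/V₂)^γ.
P₂ = 4.18 × (1/13)^(1.3) = 0.149 atm.

P₂ ≈ 0.149 atm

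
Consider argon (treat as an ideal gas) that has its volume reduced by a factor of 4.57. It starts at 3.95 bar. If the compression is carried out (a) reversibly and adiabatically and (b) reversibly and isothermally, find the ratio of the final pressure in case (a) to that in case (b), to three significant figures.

For a monatomic ideal gas γ = 5/3.
Isothermal: P_b = P₁(V₁/V₂) = 3.95×4.57.
Adiabatic: P_a = P₁(V₁/V₂)^γ = 3.95×4.57^(5/3).
P_a/P_b = (V₁/V₂)^(γ−1) = 4.57^(2/3) = 2.754.

P_adiabatic / P_isothermal ≈ 2.75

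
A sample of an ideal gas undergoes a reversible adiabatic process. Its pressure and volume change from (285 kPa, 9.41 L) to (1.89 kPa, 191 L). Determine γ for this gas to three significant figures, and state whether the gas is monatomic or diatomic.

γ ≈ 1.67; monatomic

PV^γ = const ⇒ γ = ln(P₂/P₁) / ln(V₁/V₂).
γ = ln(1.89/285) / ln(9.41/191) = 1.666.
γ ≈ 1.67 is close to 5/3, so the gas is monatomic.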